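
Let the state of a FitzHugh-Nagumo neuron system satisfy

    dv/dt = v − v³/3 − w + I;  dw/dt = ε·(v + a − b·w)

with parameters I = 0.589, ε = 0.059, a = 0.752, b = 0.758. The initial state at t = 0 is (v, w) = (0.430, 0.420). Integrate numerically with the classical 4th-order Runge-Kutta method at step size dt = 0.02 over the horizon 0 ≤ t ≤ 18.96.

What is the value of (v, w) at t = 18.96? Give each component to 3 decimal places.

(v, w) = (-1.934, 1.024)

t=0.000: state=(0.430, 0.420)
step 1 (dt=0.02): k1=(0.572, 0.051), k2=(0.577, 0.051), k3=(0.577, 0.051), k4=(0.581, 0.052); state += dt/6·(k1+2k2+2k3+k4)
t=0.020: state=(0.442, 0.421)
t=0.040: state=(0.453, 0.422)
t=0.060: state=(0.465, 0.423)
continuing one RK4 step at a time; state shown every 50 steps (Δt=1):
t=1.000: state=(1.152, 0.490)
t=2.000: state=(1.623, 0.595)
t=3.000: state=(1.680, 0.708)
t=4.000: state=(1.638, 0.817)
t=5.000: state=(1.579, 0.917)
t=6.000: state=(1.515, 1.010)
t=7.000: state=(1.448, 1.094)
t=8.000: state=(1.376, 1.172)
t=9.000: state=(1.298, 1.241)
t=10.000: state=(1.210, 1.302)
t=11.000: state=(1.108, 1.356)
t=12.000: state=(0.981, 1.400)
t=13.000: state=(0.807, 1.434)
t=14.000: state=(0.519, 1.454)
t=15.000: state=(-0.104, 1.448)
t=16.000: state=(-1.423, 1.386)
t=17.000: state=(-1.974, 1.265)
t=18.000: state=(-1.972, 1.138)
t=18.960: state=(-1.934, 1.024)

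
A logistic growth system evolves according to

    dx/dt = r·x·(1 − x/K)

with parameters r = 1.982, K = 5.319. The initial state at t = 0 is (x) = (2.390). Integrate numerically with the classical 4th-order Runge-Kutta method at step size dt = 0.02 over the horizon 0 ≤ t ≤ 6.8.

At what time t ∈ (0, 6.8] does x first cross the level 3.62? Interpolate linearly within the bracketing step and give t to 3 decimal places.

t=0.000: state=(2.390)
step 1 (dt=0.02): k1=(2.609), k2=(2.613), k3=(2.613), k4=(2.618); state += dt/6·(k1+2k2+2k3+k4)
t=0.020: state=(2.442)
t=0.040: state=(2.495)
t=0.060: state=(2.547)
t=0.480: state=(3.610)
next step: t=0.500: state=(3.656) — x has crossed 3.62
linear interpolation between t=0.480 (3.61022) and t=0.500 (3.65587) → t≈0.484

t = 0.484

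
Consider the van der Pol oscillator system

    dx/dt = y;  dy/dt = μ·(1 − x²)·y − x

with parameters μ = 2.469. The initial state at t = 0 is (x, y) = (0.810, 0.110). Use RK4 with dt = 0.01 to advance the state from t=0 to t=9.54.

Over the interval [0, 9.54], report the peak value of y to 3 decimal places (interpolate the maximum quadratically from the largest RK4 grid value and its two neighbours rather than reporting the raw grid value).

t=0.000: state=(0.810, 0.110)
step 1 (dt=0.01): k1=(0.110, -0.717), k2=(0.106, -0.720), k3=(0.106, -0.720), k4=(0.103, -0.724); state += dt/6·(k1+2k2+2k3+k4)
t=0.010: state=(0.811, 0.103)
t=0.020: state=(0.812, 0.096)
t=0.030: state=(0.813, 0.088)
continuing one RK4 step at a time; state shown every 50 steps (Δt=0.5):
t=0.500: state=(0.761, -0.339)
t=1.000: state=(0.408, -1.212)
t=1.500: state=(-0.755, -3.642)
t=2.000: state=(-1.908, -0.378)
t=2.500: state=(-1.860, 0.272)
t=3.000: state=(-1.706, 0.337)
t=3.500: state=(-1.520, 0.411)
t=4.000: state=(-1.285, 0.549)
t=4.500: state=(-0.938, 0.902)
t=5.000: state=(-0.223, 2.315)
t=5.500: state=(1.590, 3.168)
t=6.000: state=(2.012, -0.154)
t=6.500: state=(1.890, -0.284)
t=7.000: state=(1.737, -0.328)
t=7.500: state=(1.558, -0.394)
t=8.000: state=(1.334, -0.515)
t=8.500: state=(1.017, -0.802)
t=9.000: state=(0.417, -1.857)
t=9.500: state=(-1.243, -4.171)
t=9.540: state=(-1.403, -3.820)
largest grid value and its neighbours: y(5.330)=4.39122, y(5.340)=4.39609, y(5.350)=4.39143
parabola through these three points peaks at t≈5.340 with y≈4.39609

max y = 4.396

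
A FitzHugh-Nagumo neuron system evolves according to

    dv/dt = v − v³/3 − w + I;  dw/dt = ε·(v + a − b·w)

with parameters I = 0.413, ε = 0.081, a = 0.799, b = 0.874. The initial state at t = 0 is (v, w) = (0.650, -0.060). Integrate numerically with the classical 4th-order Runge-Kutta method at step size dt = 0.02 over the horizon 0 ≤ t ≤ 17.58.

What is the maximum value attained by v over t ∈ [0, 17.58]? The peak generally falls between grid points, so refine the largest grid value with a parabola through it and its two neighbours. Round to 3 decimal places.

t=0.000: state=(0.650, -0.060)
step 1 (dt=0.02): k1=(1.031, 0.122), k2=(1.036, 0.122), k3=(1.036, 0.122), k4=(1.041, 0.123); state += dt/6·(k1+2k2+2k3+k4)
t=0.020: state=(0.671, -0.058)
t=0.040: state=(0.692, -0.055)
t=0.060: state=(0.713, -0.053)
continuing one RK4 step at a time; state shown every 50 steps (Δt=1):
t=1.000: state=(1.595, 0.098)
t=2.000: state=(1.793, 0.290)
t=3.000: state=(1.740, 0.471)
t=4.000: state=(1.659, 0.635)
t=5.000: state=(1.572, 0.780)
t=6.000: state=(1.479, 0.908)
t=7.000: state=(1.380, 1.021)
t=8.000: state=(1.270, 1.117)
t=9.000: state=(1.143, 1.198)
t=10.000: state=(0.985, 1.262)
t=11.000: state=(0.761, 1.307)
t=12.000: state=(0.368, 1.326)
t=13.000: state=(-0.555, 1.295)
t=14.000: state=(-1.804, 1.171)
t=15.000: state=(-1.979, 1.001)
t=16.000: state=(-1.936, 0.842)
t=17.000: state=(-1.882, 0.698)
t=17.580: state=(-1.850, 0.621)
largest grid value and its neighbours: v(1.960)=1.79304, v(1.980)=1.79304, v(2.000)=1.79297
parabola through these three points peaks at t≈1.970 with v≈1.79305

max v = 1.793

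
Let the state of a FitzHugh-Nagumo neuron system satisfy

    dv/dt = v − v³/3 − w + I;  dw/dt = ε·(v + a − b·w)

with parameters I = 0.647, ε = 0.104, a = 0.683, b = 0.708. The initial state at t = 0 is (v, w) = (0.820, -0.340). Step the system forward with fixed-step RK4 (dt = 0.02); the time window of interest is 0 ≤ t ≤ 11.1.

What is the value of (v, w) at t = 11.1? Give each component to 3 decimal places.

(v, w) = (0.842, 1.548)

t=0.000: state=(0.820, -0.340)
step 1 (dt=0.02): k1=(1.623, 0.181), k2=(1.626, 0.183), k3=(1.626, 0.183), k4=(1.629, 0.184); state += dt/6·(k1+2k2+2k3+k4)
t=0.020: state=(0.853, -0.336)
t=0.040: state=(0.885, -0.333)
t=0.060: state=(0.918, -0.329)
continuing one RK4 step at a time; state shown every 25 steps (Δt=0.5):
t=0.500: state=(1.568, -0.231)
t=1.000: state=(1.917, -0.097)
t=1.500: state=(1.978, 0.042)
t=2.000: state=(1.957, 0.176)
t=2.500: state=(1.917, 0.303)
t=3.000: state=(1.872, 0.424)
t=3.500: state=(1.826, 0.538)
t=4.000: state=(1.779, 0.645)
t=4.500: state=(1.731, 0.746)
t=5.000: state=(1.682, 0.841)
t=5.500: state=(1.632, 0.930)
t=6.000: state=(1.581, 1.014)
t=6.500: state=(1.529, 1.091)
t=7.000: state=(1.475, 1.163)
t=7.500: state=(1.418, 1.230)
t=8.000: state=(1.359, 1.291)
t=8.500: state=(1.296, 1.347)
t=9.000: state=(1.229, 1.398)
t=9.500: state=(1.155, 1.443)
t=10.000: state=(1.073, 1.483)
t=10.500: state=(0.979, 1.516)
t=11.000: state=(0.867, 1.544)
t=11.100: state=(0.842, 1.548)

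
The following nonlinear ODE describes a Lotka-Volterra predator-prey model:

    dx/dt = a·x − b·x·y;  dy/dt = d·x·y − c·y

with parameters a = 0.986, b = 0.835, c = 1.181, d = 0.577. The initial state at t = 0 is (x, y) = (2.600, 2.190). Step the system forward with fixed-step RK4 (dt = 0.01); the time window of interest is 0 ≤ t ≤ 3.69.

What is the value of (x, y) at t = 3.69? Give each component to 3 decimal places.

t=0.000: state=(2.600, 2.190)
step 1 (dt=0.01): k1=(-2.191, 0.699), k2=(-2.189, 0.686), k3=(-2.189, 0.686), k4=(-2.187, 0.673); state += dt/6·(k1+2k2+2k3+k4)
t=0.010: state=(2.578, 2.197)
t=0.020: state=(2.556, 2.203)
t=0.030: state=(2.534, 2.210)
continuing one RK4 step at a time; state shown every 20 steps (Δt=0.2):
t=0.200: state=(2.178, 2.277)
t=0.400: state=(1.813, 2.262)
t=0.600: state=(1.525, 2.164)
t=0.800: state=(1.310, 2.011)
t=1.000: state=(1.157, 1.830)
t=1.200: state=(1.055, 1.641)
t=1.400: state=(0.992, 1.458)
t=1.600: state=(0.961, 1.288)
t=1.800: state=(0.956, 1.136)
t=2.000: state=(0.975, 1.002)
t=2.200: state=(1.014, 0.887)
t=2.400: state=(1.074, 0.790)
t=2.600: state=(1.154, 0.709)
t=2.800: state=(1.256, 0.644)
t=3.000: state=(1.380, 0.592)
t=3.200: state=(1.528, 0.552)
t=3.400: state=(1.701, 0.525)
t=3.600: state=(1.901, 0.510)
t=3.690: state=(1.999, 0.508)

(x, y) = (1.999, 0.508)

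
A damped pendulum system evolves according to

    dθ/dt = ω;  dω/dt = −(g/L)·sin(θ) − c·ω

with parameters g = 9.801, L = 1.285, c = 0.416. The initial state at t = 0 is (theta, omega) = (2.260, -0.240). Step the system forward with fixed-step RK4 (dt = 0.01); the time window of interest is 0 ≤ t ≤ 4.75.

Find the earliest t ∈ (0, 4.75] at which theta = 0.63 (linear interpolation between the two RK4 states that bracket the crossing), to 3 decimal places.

t = 0.699

t=0.000: state=(2.260, -0.240)
step 1 (dt=0.01): k1=(-0.240, -5.787), k2=(-0.269, -5.780), k3=(-0.269, -5.781), k4=(-0.298, -5.775); state += dt/6·(k1+2k2+2k3+k4)
t=0.010: state=(2.257, -0.298)
t=0.020: state=(2.254, -0.356)
t=0.030: state=(2.250, -0.413)
continuing one RK4 step at a time; state shown every 20 steps (Δt=0.2):
t=0.200: state=(2.096, -1.406)
t=0.400: state=(1.691, -2.664)
t=0.600: state=(1.033, -3.862)
t=0.690: state=(0.668, -4.224)
next step: t=0.700: state=(0.626, -4.253) — theta has crossed 0.63
linear interpolation between t=0.690 (0.66820) and t=0.700 (0.62582) → t≈0.699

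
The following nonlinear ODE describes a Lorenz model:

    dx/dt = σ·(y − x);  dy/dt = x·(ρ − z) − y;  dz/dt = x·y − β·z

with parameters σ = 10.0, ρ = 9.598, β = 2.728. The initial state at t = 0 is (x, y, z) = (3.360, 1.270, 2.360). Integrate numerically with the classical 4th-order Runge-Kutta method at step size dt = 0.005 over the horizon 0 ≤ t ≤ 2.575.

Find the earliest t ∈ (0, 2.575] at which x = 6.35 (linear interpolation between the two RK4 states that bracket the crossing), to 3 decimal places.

t=0.000: state=(3.360, 1.270, 2.360)
step 1 (dt=0.005): k1=(-20.900, 23.050, -2.171), k2=(-19.801, 22.632, -2.032), k3=(-19.839, 22.652, -2.033), k4=(-18.775, 22.252, -1.900); state += dt/6·(k1+2k2+2k3+k4)
t=0.005: state=(3.261, 1.383, 2.350)
t=0.010: state=(3.172, 1.493, 2.341)
t=0.015: state=(3.093, 1.599, 2.333)
continuing one RK4 step at a time; state shown every 20 steps (Δt=0.1):
t=0.100: state=(2.749, 3.122, 2.358)
t=0.200: state=(3.627, 4.907, 2.913)
t=0.300: state=(5.172, 6.908, 4.531)
t=0.365: state=(6.303, 7.977, 6.371)
next step: t=0.370: state=(6.386, 8.037, 6.537) — x has crossed 6.35
linear interpolation between t=0.365 (6.30279) and t=0.370 (6.38594) → t≈0.368

t = 0.368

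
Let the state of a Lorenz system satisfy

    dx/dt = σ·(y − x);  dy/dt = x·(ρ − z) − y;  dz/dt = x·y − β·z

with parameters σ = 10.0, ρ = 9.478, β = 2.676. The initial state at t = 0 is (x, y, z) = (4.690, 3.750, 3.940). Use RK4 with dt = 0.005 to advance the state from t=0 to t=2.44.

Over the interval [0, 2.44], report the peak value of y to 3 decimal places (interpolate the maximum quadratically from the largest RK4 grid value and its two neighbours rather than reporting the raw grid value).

t=0.000: state=(4.690, 3.750, 3.940)
step 1 (dt=0.005): k1=(-9.400, 22.223, 7.044), k2=(-8.609, 21.955, 7.168), k3=(-8.636, 21.965, 7.172), k4=(-7.870, 21.708, 7.297); state += dt/6·(k1+2k2+2k3+k4)
t=0.005: state=(4.647, 3.860, 3.976)
t=0.010: state=(4.611, 3.967, 4.013)
t=0.015: state=(4.582, 4.072, 4.051)
continuing one RK4 step at a time; state shown every 20 steps (Δt=0.1):
t=0.100: state=(4.813, 5.621, 4.950)
t=0.200: state=(5.843, 6.929, 6.773)
t=0.300: state=(6.686, 7.154, 9.167)
t=0.400: state=(6.621, 6.022, 10.951)
t=0.500: state=(5.648, 4.436, 11.192)
t=0.600: state=(4.456, 3.383, 10.256)
t=0.700: state=(3.610, 3.008, 8.944)
t=0.800: state=(3.242, 3.093, 7.741)
t=0.900: state=(3.278, 3.482, 6.852)
t=1.000: state=(3.624, 4.099, 6.387)
t=1.100: state=(4.202, 4.865, 6.432)
t=1.200: state=(4.902, 5.606, 7.034)
t=1.300: state=(5.529, 6.032, 8.086)
t=1.400: state=(5.828, 5.895, 9.204)
t=1.500: state=(5.656, 5.267, 9.879)
t=1.600: state=(5.134, 4.533, 9.872)
t=1.700: state=(4.551, 4.026, 9.352)
t=1.800: state=(4.135, 3.841, 8.634)
t=1.900: state=(3.970, 3.931, 7.974)
t=2.000: state=(4.045, 4.223, 7.527)
t=2.100: state=(4.305, 4.635, 7.382)
t=2.200: state=(4.673, 5.060, 7.566)
t=2.300: state=(5.039, 5.362, 8.027)
t=2.400: state=(5.280, 5.422, 8.604)
t=2.440: state=(5.318, 5.368, 8.816)
largest grid value and its neighbours: y(0.260)=7.23598, y(0.265)=7.23895, y(0.270)=7.23818
parabola through these three points peaks at t≈0.266 with y≈7.23911

max y = 7.239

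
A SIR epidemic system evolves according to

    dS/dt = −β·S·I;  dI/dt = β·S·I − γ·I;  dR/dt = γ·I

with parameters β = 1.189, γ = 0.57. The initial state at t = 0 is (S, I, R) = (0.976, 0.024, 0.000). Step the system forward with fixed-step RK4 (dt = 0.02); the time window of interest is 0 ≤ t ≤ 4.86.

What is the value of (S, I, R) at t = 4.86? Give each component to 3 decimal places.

(S, I, R) = (0.576, 0.171, 0.253)

t=0.000: state=(0.976, 0.024, 0.000)
step 1 (dt=0.02): k1=(-0.028, 0.014, 0.014), k2=(-0.028, 0.014, 0.014), k3=(-0.028, 0.014, 0.014), k4=(-0.028, 0.014, 0.014); state += dt/6·(k1+2k2+2k3+k4)
t=0.020: state=(0.975, 0.024, 0.000)
t=0.040: state=(0.975, 0.025, 0.001)
t=0.060: state=(0.974, 0.025, 0.001)
continuing one RK4 step at a time; state shown every 10 steps (Δt=0.2):
t=0.200: state=(0.970, 0.027, 0.003)
t=0.400: state=(0.964, 0.030, 0.006)
t=0.600: state=(0.956, 0.034, 0.010)
t=0.800: state=(0.948, 0.038, 0.014)
t=1.000: state=(0.939, 0.042, 0.019)
t=1.200: state=(0.929, 0.047, 0.024)
t=1.400: state=(0.918, 0.053, 0.029)
t=1.600: state=(0.906, 0.058, 0.036)
t=1.800: state=(0.893, 0.064, 0.043)
t=2.000: state=(0.879, 0.071, 0.050)
t=2.200: state=(0.863, 0.078, 0.059)
t=2.400: state=(0.847, 0.085, 0.068)
t=2.600: state=(0.829, 0.093, 0.078)
t=2.800: state=(0.810, 0.101, 0.089)
t=3.000: state=(0.790, 0.109, 0.101)
t=3.200: state=(0.769, 0.117, 0.114)
t=3.400: state=(0.748, 0.125, 0.128)
t=3.600: state=(0.725, 0.132, 0.142)
t=3.800: state=(0.702, 0.140, 0.158)
t=4.000: state=(0.679, 0.147, 0.174)
t=4.200: state=(0.655, 0.154, 0.191)
t=4.400: state=(0.631, 0.160, 0.209)
t=4.600: state=(0.607, 0.165, 0.228)
t=4.800: state=(0.583, 0.170, 0.247)
t=4.860: state=(0.576, 0.171, 0.253)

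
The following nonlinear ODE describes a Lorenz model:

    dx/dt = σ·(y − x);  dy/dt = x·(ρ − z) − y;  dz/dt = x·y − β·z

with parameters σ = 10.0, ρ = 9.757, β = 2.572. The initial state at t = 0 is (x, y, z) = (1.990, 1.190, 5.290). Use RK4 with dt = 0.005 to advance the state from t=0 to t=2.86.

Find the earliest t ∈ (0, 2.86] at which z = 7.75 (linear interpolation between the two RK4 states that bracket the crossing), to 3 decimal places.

t = 0.555

t=0.000: state=(1.990, 1.190, 5.290)
step 1 (dt=0.005): k1=(-8.000, 7.699, -11.238), k2=(-7.608, 7.646, -11.151), k3=(-7.619, 7.650, -11.151), k4=(-7.237, 7.600, -11.065); state += dt/6·(k1+2k2+2k3+k4)
t=0.005: state=(1.952, 1.228, 5.234)
t=0.010: state=(1.918, 1.266, 5.179)
t=0.015: state=(1.887, 1.303, 5.125)
continuing one RK4 step at a time; state shown every 20 steps (Δt=0.1):
t=0.100: state=(1.754, 1.924, 4.337)
t=0.200: state=(2.169, 2.797, 3.758)
t=0.300: state=(2.992, 4.012, 3.682)
t=0.400: state=(4.205, 5.597, 4.387)
t=0.500: state=(5.689, 7.179, 6.238)
t=0.550: state=(6.390, 7.666, 7.605)
next step: t=0.555: state=(6.453, 7.694, 7.753) — z has crossed 7.75
linear interpolation between t=0.550 (7.60535) and t=0.555 (7.75320) → t≈0.555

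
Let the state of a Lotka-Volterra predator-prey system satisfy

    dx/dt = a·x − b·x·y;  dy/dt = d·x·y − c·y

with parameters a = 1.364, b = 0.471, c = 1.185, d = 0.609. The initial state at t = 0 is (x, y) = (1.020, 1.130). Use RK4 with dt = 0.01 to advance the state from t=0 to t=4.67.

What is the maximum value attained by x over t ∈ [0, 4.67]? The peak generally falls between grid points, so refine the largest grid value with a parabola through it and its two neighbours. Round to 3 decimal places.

t=0.000: state=(1.020, 1.130)
step 1 (dt=0.01): k1=(0.848, -0.637), k2=(0.853, -0.632), k3=(0.853, -0.632), k4=(0.859, -0.628); state += dt/6·(k1+2k2+2k3+k4)
t=0.010: state=(1.029, 1.124)
t=0.020: state=(1.037, 1.117)
t=0.030: state=(1.046, 1.111)
continuing one RK4 step at a time; state shown every 20 steps (Δt=0.2):
t=0.200: state=(1.211, 1.021)
t=0.400: state=(1.451, 0.947)
t=0.600: state=(1.747, 0.907)
t=0.800: state=(2.108, 0.904)
t=1.000: state=(2.539, 0.946)
t=1.200: state=(3.038, 1.048)
t=1.400: state=(3.586, 1.237)
t=1.600: state=(4.135, 1.562)
t=1.800: state=(4.580, 2.099)
t=2.000: state=(4.759, 2.936)
t=2.200: state=(4.499, 4.091)
t=2.400: state=(3.784, 5.366)
t=2.600: state=(2.852, 6.345)
t=2.800: state=(2.014, 6.719)
t=3.000: state=(1.413, 6.516)
t=3.200: state=(1.030, 5.954)
t=3.400: state=(0.798, 5.245)
t=3.600: state=(0.662, 4.519)
t=3.800: state=(0.587, 3.846)
t=4.000: state=(0.552, 3.251)
t=4.200: state=(0.547, 2.742)
t=4.400: state=(0.567, 2.315)
t=4.600: state=(0.609, 1.961)
t=4.670: state=(0.629, 1.854)
largest grid value and its neighbours: x(1.980)=4.75826, x(1.990)=4.75903, x(2.000)=4.75869
parabola through these three points peaks at t≈1.992 with x≈4.75905

max x = 4.759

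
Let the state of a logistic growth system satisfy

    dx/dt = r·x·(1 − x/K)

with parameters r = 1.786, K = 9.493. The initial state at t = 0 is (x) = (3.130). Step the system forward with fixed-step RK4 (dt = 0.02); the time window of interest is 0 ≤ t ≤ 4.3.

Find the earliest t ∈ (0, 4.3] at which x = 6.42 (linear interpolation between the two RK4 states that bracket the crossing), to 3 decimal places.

t=0.000: state=(3.130)
step 1 (dt=0.02): k1=(3.747), k2=(3.770), k3=(3.770), k4=(3.792); state += dt/6·(k1+2k2+2k3+k4)
t=0.020: state=(3.205)
t=0.040: state=(3.282)
t=0.060: state=(3.359)
continuing one RK4 step at a time; state shown every 10 steps (Δt=0.2):
t=0.200: state=(3.919)
t=0.400: state=(4.758)
t=0.600: state=(5.597)
t=0.800: state=(6.384)
next step: t=0.820: state=(6.458) — x has crossed 6.42
linear interpolation between t=0.800 (6.38366) and t=0.820 (6.45789) → t≈0.810

t = 0.810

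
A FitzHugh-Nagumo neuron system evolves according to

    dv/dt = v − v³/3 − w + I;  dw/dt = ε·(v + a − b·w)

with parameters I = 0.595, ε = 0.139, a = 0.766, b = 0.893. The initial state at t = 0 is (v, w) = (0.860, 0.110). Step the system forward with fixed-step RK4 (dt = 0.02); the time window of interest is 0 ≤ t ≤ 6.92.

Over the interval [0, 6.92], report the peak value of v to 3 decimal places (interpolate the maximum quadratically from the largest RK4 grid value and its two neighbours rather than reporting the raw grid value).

max v = 1.756

t=0.000: state=(0.860, 0.110)
step 1 (dt=0.02): k1=(1.133, 0.212), k2=(1.134, 0.214), k3=(1.134, 0.214), k4=(1.134, 0.215); state += dt/6·(k1+2k2+2k3+k4)
t=0.020: state=(0.883, 0.114)
t=0.040: state=(0.905, 0.119)
t=0.060: state=(0.928, 0.123)
continuing one RK4 step at a time; state shown every 25 steps (Δt=0.5):
t=0.500: state=(1.384, 0.232)
t=1.000: state=(1.677, 0.374)
t=1.500: state=(1.755, 0.520)
t=2.000: state=(1.738, 0.658)
t=2.500: state=(1.690, 0.786)
t=3.000: state=(1.632, 0.902)
t=3.500: state=(1.568, 1.007)
t=4.000: state=(1.502, 1.101)
t=4.500: state=(1.434, 1.186)
t=5.000: state=(1.363, 1.260)
t=5.500: state=(1.288, 1.325)
t=6.000: state=(1.208, 1.381)
t=6.500: state=(1.121, 1.428)
t=6.920: state=(1.041, 1.461)
largest grid value and its neighbours: v(1.580)=1.75586, v(1.600)=1.75588, v(1.620)=1.75580
parabola through these three points peaks at t≈1.594 with v≈1.75589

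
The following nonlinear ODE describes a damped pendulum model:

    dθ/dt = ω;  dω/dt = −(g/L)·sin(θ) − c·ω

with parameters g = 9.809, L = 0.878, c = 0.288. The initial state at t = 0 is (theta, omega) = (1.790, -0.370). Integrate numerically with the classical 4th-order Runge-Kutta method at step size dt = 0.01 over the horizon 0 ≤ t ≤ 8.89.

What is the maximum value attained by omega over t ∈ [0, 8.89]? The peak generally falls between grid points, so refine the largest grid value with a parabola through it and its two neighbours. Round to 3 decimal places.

max omega = 4.204

t=0.000: state=(1.790, -0.370)
step 1 (dt=0.01): k1=(-0.370, -10.798), k2=(-0.424, -10.787), k3=(-0.424, -10.788), k4=(-0.478, -10.777); state += dt/6·(k1+2k2+2k3+k4)
t=0.010: state=(1.786, -0.478)
t=0.020: state=(1.780, -0.586)
t=0.030: state=(1.774, -0.693)
continuing one RK4 step at a time; state shown every 50 steps (Δt=0.5):
t=0.500: state=(0.347, -4.804)
t=1.000: state=(-1.426, -1.128)
t=1.500: state=(-0.657, 3.800)
t=2.000: state=(1.101, 1.775)
t=2.500: state=(0.702, -3.053)
t=3.000: state=(-0.881, -1.880)
t=3.500: state=(-0.642, 2.575)
t=4.000: state=(0.744, 1.711)
t=4.500: state=(0.542, -2.274)
t=5.000: state=(-0.657, -1.422)
t=5.500: state=(-0.429, 2.068)
t=6.000: state=(0.596, 1.091)
t=6.500: state=(0.316, -1.902)
t=7.000: state=(-0.546, -0.760)
t=7.500: state=(-0.211, 1.742)
t=8.000: state=(0.496, 0.451)
t=8.500: state=(0.117, -1.572)
t=8.890: state=(-0.396, -0.699)
largest grid value and its neighbours: omega(1.620)=4.19903, omega(1.630)=4.20363, omega(1.640)=4.20357
parabola through these three points peaks at t≈1.635 with omega≈4.20418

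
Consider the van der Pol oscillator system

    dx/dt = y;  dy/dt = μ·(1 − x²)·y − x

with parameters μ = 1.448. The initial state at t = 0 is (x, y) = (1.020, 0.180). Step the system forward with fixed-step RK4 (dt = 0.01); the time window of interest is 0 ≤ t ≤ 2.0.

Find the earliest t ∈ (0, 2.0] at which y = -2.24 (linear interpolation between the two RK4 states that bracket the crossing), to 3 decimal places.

t=0.000: state=(1.020, 0.180)
step 1 (dt=0.01): k1=(0.180, -1.031), k2=(0.175, -1.032), k3=(0.175, -1.032), k4=(0.170, -1.033); state += dt/6·(k1+2k2+2k3+k4)
t=0.010: state=(1.022, 0.170)
t=0.020: state=(1.023, 0.159)
t=0.030: state=(1.025, 0.149)
continuing one RK4 step at a time; state shown every 10 steps (Δt=0.1):
t=0.100: state=(1.033, 0.076)
t=0.200: state=(1.035, -0.027)
t=0.300: state=(1.027, -0.130)
t=0.400: state=(1.009, -0.231)
t=0.500: state=(0.981, -0.331)
t=0.600: state=(0.943, -0.431)
t=0.700: state=(0.895, -0.534)
t=0.800: state=(0.836, -0.642)
t=0.900: state=(0.766, -0.759)
t=1.000: state=(0.684, -0.887)
t=1.100: state=(0.588, -1.034)
t=1.200: state=(0.477, -1.203)
t=1.300: state=(0.347, -1.400)
t=1.400: state=(0.195, -1.630)
t=1.500: state=(0.020, -1.892)
t=1.600: state=(-0.184, -2.175)
t=1.620: state=(-0.228, -2.232)
next step: t=1.630: state=(-0.250, -2.260) — y has crossed -2.24
linear interpolation between t=1.620 (-2.23219) and t=1.630 (-2.26047) → t≈1.623

t = 1.623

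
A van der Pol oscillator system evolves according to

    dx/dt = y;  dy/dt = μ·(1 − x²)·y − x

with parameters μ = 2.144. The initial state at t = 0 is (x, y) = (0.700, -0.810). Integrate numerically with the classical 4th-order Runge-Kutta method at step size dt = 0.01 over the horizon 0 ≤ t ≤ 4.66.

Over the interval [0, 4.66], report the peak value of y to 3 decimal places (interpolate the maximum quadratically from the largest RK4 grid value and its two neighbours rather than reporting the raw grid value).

max y = 3.993

t=0.000: state=(0.700, -0.810)
step 1 (dt=0.01): k1=(-0.810, -1.586), k2=(-0.818, -1.600), k3=(-0.818, -1.600), k4=(-0.826, -1.615); state += dt/6·(k1+2k2+2k3+k4)
t=0.010: state=(0.692, -0.826)
t=0.020: state=(0.683, -0.842)
t=0.030: state=(0.675, -0.859)
continuing one RK4 step at a time; state shown every 20 steps (Δt=0.2):
t=0.200: state=(0.502, -1.202)
t=0.400: state=(0.204, -1.829)
t=0.600: state=(-0.253, -2.789)
t=0.800: state=(-0.904, -3.555)
t=1.000: state=(-1.549, -2.560)
t=1.200: state=(-1.879, -0.838)
t=1.400: state=(-1.951, -0.035)
t=1.600: state=(-1.928, 0.217)
t=1.800: state=(-1.875, 0.300)
t=2.000: state=(-1.811, 0.339)
t=2.200: state=(-1.740, 0.368)
t=2.400: state=(-1.664, 0.397)
t=2.600: state=(-1.581, 0.432)
t=2.800: state=(-1.491, 0.475)
t=3.000: state=(-1.390, 0.532)
t=3.200: state=(-1.277, 0.609)
t=3.400: state=(-1.144, 0.719)
t=3.600: state=(-0.985, 0.886)
t=3.800: state=(-0.783, 1.157)
t=4.000: state=(-0.509, 1.626)
t=4.200: state=(-0.109, 2.456)
t=4.400: state=(0.500, 3.635)
t=4.600: state=(1.276, 3.727)
t=4.660: state=(1.486, 3.233)
largest grid value and its neighbours: y(4.500)=3.98600, y(4.510)=3.99252, y(4.520)=3.99233
parabola through these three points peaks at t≈4.515 with y≈3.99327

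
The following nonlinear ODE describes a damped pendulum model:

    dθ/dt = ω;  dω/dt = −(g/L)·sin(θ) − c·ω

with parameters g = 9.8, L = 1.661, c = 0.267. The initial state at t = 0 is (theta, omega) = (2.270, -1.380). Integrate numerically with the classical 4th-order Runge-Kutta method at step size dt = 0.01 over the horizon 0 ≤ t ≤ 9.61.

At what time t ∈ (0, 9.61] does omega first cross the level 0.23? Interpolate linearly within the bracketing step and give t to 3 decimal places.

t = 1.561

t=0.000: state=(2.270, -1.380)
step 1 (dt=0.01): k1=(-1.380, -4.147), k2=(-1.401, -4.168), k3=(-1.401, -4.168), k4=(-1.422, -4.189); state += dt/6·(k1+2k2+2k3+k4)
t=0.010: state=(2.256, -1.422)
t=0.020: state=(2.242, -1.464)
t=0.030: state=(2.227, -1.506)
continuing one RK4 step at a time; state shown every 50 steps (Δt=0.5):
t=0.500: state=(0.992, -3.752)
t=1.000: state=(-0.966, -3.198)
t=1.500: state=(-1.789, -0.120)
t=1.560: state=(-1.786, 0.224)
next step: t=1.570: state=(-1.784, 0.281) — omega has crossed 0.23
linear interpolation between t=1.560 (0.22434) and t=1.570 (0.28132) → t≈1.561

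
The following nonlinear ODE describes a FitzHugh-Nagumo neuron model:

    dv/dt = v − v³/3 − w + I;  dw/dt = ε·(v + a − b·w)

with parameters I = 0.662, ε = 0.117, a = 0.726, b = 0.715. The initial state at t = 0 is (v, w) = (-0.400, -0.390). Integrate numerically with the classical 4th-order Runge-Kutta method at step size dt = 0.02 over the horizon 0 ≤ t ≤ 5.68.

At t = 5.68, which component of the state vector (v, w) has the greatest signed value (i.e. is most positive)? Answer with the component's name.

t=0.000: state=(-0.400, -0.390)
step 1 (dt=0.02): k1=(0.673, 0.071), k2=(0.678, 0.071), k3=(0.678, 0.072), k4=(0.683, 0.072); state += dt/6·(k1+2k2+2k3+k4)
t=0.020: state=(-0.386, -0.389)
t=0.040: state=(-0.373, -0.387)
t=0.060: state=(-0.359, -0.386)
continuing one RK4 step at a time; state shown every 10 steps (Δt=0.2):
t=0.200: state=(-0.254, -0.374)
t=0.400: state=(-0.083, -0.355)
t=0.600: state=(0.122, -0.332)
t=0.800: state=(0.365, -0.304)
t=1.000: state=(0.646, -0.271)
t=1.200: state=(0.953, -0.231)
t=1.400: state=(1.256, -0.184)
t=1.600: state=(1.517, -0.132)
t=1.800: state=(1.710, -0.076)
t=2.000: state=(1.833, -0.016)
t=2.200: state=(1.900, 0.044)
t=2.400: state=(1.931, 0.105)
t=2.600: state=(1.939, 0.165)
t=2.800: state=(1.935, 0.224)
t=3.000: state=(1.924, 0.282)
t=3.200: state=(1.908, 0.339)
t=3.400: state=(1.890, 0.394)
t=3.600: state=(1.871, 0.448)
t=3.800: state=(1.851, 0.500)
t=4.000: state=(1.831, 0.552)
t=4.200: state=(1.810, 0.602)
t=4.400: state=(1.788, 0.650)
t=4.600: state=(1.767, 0.698)
t=4.800: state=(1.745, 0.744)
t=5.000: state=(1.724, 0.788)
t=5.200: state=(1.702, 0.832)
t=5.400: state=(1.679, 0.874)
t=5.600: state=(1.657, 0.915)
t=5.680: state=(1.648, 0.931)
compare at T: v=1.648, w=0.931

largest component: v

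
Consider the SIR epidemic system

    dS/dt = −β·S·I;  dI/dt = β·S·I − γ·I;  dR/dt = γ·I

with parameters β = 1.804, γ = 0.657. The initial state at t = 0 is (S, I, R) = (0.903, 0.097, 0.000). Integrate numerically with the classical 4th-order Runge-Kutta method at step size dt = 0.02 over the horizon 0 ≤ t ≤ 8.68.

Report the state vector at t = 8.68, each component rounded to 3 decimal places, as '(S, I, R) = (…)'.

(S, I, R) = (0.076, 0.022, 0.902)

t=0.000: state=(0.903, 0.097, 0.000)
step 1 (dt=0.02): k1=(-0.158, 0.094, 0.064), k2=(-0.159, 0.095, 0.064), k3=(-0.159, 0.095, 0.064), k4=(-0.161, 0.096, 0.065); state += dt/6·(k1+2k2+2k3+k4)
t=0.020: state=(0.900, 0.099, 0.001)
t=0.040: state=(0.897, 0.101, 0.003)
t=0.060: state=(0.893, 0.103, 0.004)
continuing one RK4 step at a time; state shown every 25 steps (Δt=0.5):
t=0.500: state=(0.808, 0.151, 0.040)
t=1.000: state=(0.685, 0.214, 0.100)
t=1.500: state=(0.550, 0.269, 0.180)
t=2.000: state=(0.425, 0.301, 0.275)
t=2.500: state=(0.323, 0.303, 0.375)
t=3.000: state=(0.248, 0.281, 0.471)
t=3.500: state=(0.195, 0.247, 0.558)
t=4.000: state=(0.159, 0.208, 0.633)
t=4.500: state=(0.134, 0.171, 0.695)
t=5.000: state=(0.117, 0.138, 0.746)
t=5.500: state=(0.104, 0.110, 0.786)
t=6.000: state=(0.096, 0.086, 0.818)
t=6.500: state=(0.089, 0.068, 0.843)
t=7.000: state=(0.084, 0.053, 0.863)
t=7.500: state=(0.081, 0.041, 0.878)
t=8.000: state=(0.078, 0.032, 0.890)
t=8.500: state=(0.076, 0.024, 0.899)
t=8.680: state=(0.076, 0.022, 0.902)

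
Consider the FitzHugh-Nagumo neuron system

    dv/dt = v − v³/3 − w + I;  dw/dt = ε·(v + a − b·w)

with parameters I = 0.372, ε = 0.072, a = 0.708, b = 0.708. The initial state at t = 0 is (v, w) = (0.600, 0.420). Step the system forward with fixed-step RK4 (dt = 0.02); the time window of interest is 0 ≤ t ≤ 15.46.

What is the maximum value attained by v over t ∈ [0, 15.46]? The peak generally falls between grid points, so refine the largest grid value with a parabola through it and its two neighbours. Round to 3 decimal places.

max v = 1.520

t=0.000: state=(0.600, 0.420)
step 1 (dt=0.02): k1=(0.480, 0.073), k2=(0.482, 0.073), k3=(0.482, 0.073), k4=(0.485, 0.073); state += dt/6·(k1+2k2+2k3+k4)
t=0.020: state=(0.610, 0.421)
t=0.040: state=(0.619, 0.423)
t=0.060: state=(0.629, 0.424)
continuing one RK4 step at a time; state shown every 25 steps (Δt=0.5):
t=0.500: state=(0.864, 0.461)
t=1.000: state=(1.138, 0.510)
t=1.500: state=(1.352, 0.567)
t=2.000: state=(1.471, 0.628)
t=2.500: state=(1.516, 0.691)
t=3.000: state=(1.517, 0.752)
t=3.500: state=(1.495, 0.812)
t=4.000: state=(1.461, 0.869)
t=4.500: state=(1.420, 0.924)
t=5.000: state=(1.375, 0.976)
t=5.500: state=(1.325, 1.024)
t=6.000: state=(1.272, 1.070)
t=6.500: state=(1.213, 1.112)
t=7.000: state=(1.149, 1.151)
t=7.500: state=(1.077, 1.187)
t=8.000: state=(0.993, 1.219)
t=8.500: state=(0.894, 1.247)
t=9.000: state=(0.770, 1.271)
t=9.500: state=(0.606, 1.288)
t=10.000: state=(0.372, 1.299)
t=10.500: state=(0.008, 1.299)
t=11.000: state=(-0.577, 1.282)
t=11.500: state=(-1.332, 1.241)
t=12.000: state=(-1.835, 1.177)
t=12.500: state=(-1.985, 1.104)
t=13.000: state=(-2.002, 1.030)
t=13.500: state=(-1.987, 0.959)
t=14.000: state=(-1.965, 0.889)
t=14.500: state=(-1.941, 0.823)
t=15.000: state=(-1.918, 0.759)
t=15.460: state=(-1.896, 0.702)
largest grid value and its neighbours: v(2.720)=1.52015, v(2.740)=1.52019, v(2.760)=1.52018
parabola through these three points peaks at t≈2.746 with v≈1.52019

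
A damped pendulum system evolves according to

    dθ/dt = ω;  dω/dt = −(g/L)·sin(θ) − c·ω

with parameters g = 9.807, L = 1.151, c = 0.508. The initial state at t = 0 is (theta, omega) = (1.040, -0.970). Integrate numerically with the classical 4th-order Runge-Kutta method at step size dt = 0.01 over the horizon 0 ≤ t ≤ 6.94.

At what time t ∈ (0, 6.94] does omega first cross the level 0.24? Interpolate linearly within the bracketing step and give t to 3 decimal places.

t=0.000: state=(1.040, -0.970)
step 1 (dt=0.01): k1=(-0.970, -6.855), k2=(-1.004, -6.817), k3=(-1.004, -6.816), k4=(-1.038, -6.777); state += dt/6·(k1+2k2+2k3+k4)
t=0.010: state=(1.030, -1.038)
t=0.020: state=(1.019, -1.106)
t=0.030: state=(1.008, -1.172)
continuing one RK4 step at a time; state shown every 25 steps (Δt=0.25):
t=0.250: state=(0.609, -2.344)
t=0.500: state=(-0.039, -2.615)
t=0.750: state=(-0.591, -1.641)
t=1.000: state=(-0.813, -0.104)
t=1.050: state=(-0.810, 0.204)
next step: t=1.060: state=(-0.808, 0.264) — omega has crossed 0.24
linear interpolation between t=1.050 (0.20379) and t=1.060 (0.26428) → t≈1.056

t = 1.056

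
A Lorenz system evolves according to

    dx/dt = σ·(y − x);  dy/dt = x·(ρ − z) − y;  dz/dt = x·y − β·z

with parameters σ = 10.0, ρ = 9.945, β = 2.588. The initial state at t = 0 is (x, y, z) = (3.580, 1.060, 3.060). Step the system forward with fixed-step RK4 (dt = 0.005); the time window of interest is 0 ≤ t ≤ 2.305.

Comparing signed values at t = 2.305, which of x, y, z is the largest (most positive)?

t=0.000: state=(3.580, 1.060, 3.060)
step 1 (dt=0.005): k1=(-25.200, 23.588, -4.124), k2=(-23.980, 23.132, -3.957), k3=(-24.022, 23.153, -3.959), k4=(-22.841, 22.714, -3.800); state += dt/6·(k1+2k2+2k3+k4)
t=0.005: state=(3.460, 1.176, 3.040)
t=0.010: state=(3.351, 1.287, 3.022)
t=0.015: state=(3.253, 1.395, 3.005)
continuing one RK4 step at a time; state shown every 20 steps (Δt=0.1):
t=0.100: state=(2.700, 2.901, 2.883)
t=0.200: state=(3.440, 4.603, 3.234)
t=0.300: state=(4.890, 6.565, 4.572)
t=0.400: state=(6.584, 8.138, 7.358)
t=0.500: state=(7.591, 7.860, 10.892)
t=0.600: state=(6.983, 5.597, 12.841)
t=0.700: state=(5.254, 3.428, 12.301)
t=0.800: state=(3.680, 2.441, 10.597)
t=0.900: state=(2.807, 2.277, 8.826)
t=1.000: state=(2.550, 2.532, 7.365)
t=1.100: state=(2.723, 3.073, 6.328)
t=1.200: state=(3.230, 3.889, 5.795)
t=1.300: state=(4.027, 4.948, 5.893)
t=1.400: state=(5.023, 6.052, 6.770)
t=1.500: state=(5.960, 6.726, 8.383)
t=1.600: state=(6.400, 6.459, 10.146)
t=1.700: state=(6.062, 5.372, 11.121)
t=1.800: state=(5.189, 4.230, 10.948)
t=1.900: state=(4.308, 3.560, 10.048)
t=2.000: state=(3.750, 3.388, 8.963)
t=2.100: state=(3.574, 3.575, 8.025)
t=2.200: state=(3.727, 4.018, 7.407)
t=2.300: state=(4.130, 4.632, 7.215)
t=2.305: state=(4.156, 4.666, 7.218)
compare at T: x=4.156, y=4.666, z=7.218

largest component: z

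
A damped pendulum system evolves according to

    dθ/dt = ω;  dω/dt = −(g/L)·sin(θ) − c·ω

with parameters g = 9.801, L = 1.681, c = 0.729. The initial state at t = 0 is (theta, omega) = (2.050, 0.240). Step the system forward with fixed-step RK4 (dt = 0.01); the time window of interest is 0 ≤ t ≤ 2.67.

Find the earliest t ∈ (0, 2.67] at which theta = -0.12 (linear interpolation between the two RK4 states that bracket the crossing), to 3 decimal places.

t = 1.078

t=0.000: state=(2.050, 0.240)
step 1 (dt=0.01): k1=(0.240, -5.349), k2=(0.213, -5.326), k3=(0.213, -5.326), k4=(0.187, -5.304); state += dt/6·(k1+2k2+2k3+k4)
t=0.010: state=(2.052, 0.187)
t=0.020: state=(2.054, 0.134)
t=0.030: state=(2.055, 0.082)
continuing one RK4 step at a time; state shown every 10 steps (Δt=0.1):
t=0.100: state=(2.048, -0.275)
t=0.200: state=(1.996, -0.761)
t=0.300: state=(1.896, -1.229)
t=0.400: state=(1.750, -1.687)
t=0.500: state=(1.560, -2.127)
t=0.600: state=(1.326, -2.534)
t=0.700: state=(1.055, -2.877)
t=0.800: state=(0.754, -3.115)
t=0.900: state=(0.437, -3.210)
t=1.000: state=(0.118, -3.136)
t=1.070: state=(-0.097, -2.983)
next step: t=1.080: state=(-0.126, -2.955) — theta has crossed -0.12
linear interpolation between t=1.070 (-0.09674) and t=1.080 (-0.12643) → t≈1.078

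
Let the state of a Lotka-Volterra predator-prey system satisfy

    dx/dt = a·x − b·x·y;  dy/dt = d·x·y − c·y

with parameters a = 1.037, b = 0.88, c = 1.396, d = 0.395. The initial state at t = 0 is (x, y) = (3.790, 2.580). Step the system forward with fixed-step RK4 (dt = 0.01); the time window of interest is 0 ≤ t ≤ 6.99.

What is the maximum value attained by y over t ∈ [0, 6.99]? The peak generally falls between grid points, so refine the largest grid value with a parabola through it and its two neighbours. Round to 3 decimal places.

t=0.000: state=(3.790, 2.580)
step 1 (dt=0.01): k1=(-4.675, 0.261), k2=(-4.650, 0.237), k3=(-4.650, 0.237), k4=(-4.625, 0.214); state += dt/6·(k1+2k2+2k3+k4)
t=0.010: state=(3.744, 2.582)
t=0.020: state=(3.698, 2.584)
t=0.030: state=(3.652, 2.586)
continuing one RK4 step at a time; state shown every 25 steps (Δt=0.25):
t=0.250: state=(2.793, 2.512)
t=0.500: state=(2.138, 2.254)
t=0.750: state=(1.749, 1.923)
t=1.000: state=(1.540, 1.594)
t=1.250: state=(1.453, 1.302)
t=1.500: state=(1.453, 1.060)
t=1.750: state=(1.525, 0.865)
t=2.000: state=(1.663, 0.714)
t=2.250: state=(1.866, 0.599)
t=2.500: state=(2.141, 0.515)
t=2.750: state=(2.494, 0.456)
t=3.000: state=(2.936, 0.420)
t=3.250: state=(3.476, 0.407)
t=3.500: state=(4.116, 0.417)
t=3.750: state=(4.848, 0.458)
t=4.000: state=(5.635, 0.542)
t=4.250: state=(6.385, 0.692)
t=4.500: state=(6.927, 0.945)
t=4.750: state=(7.006, 1.332)
t=5.000: state=(6.417, 1.834)
t=5.250: state=(5.260, 2.310)
t=5.500: state=(3.965, 2.567)
t=5.750: state=(2.917, 2.537)
t=6.000: state=(2.215, 2.299)
t=6.250: state=(1.793, 1.973)
t=6.500: state=(1.562, 1.640)
t=6.750: state=(1.459, 1.342)
t=6.990: state=(1.447, 1.101)
largest grid value and its neighbours: y(5.580)=2.58689, y(5.590)=2.58727, y(5.600)=2.58719
parabola through these three points peaks at t≈5.593 with y≈2.58729

max y = 2.587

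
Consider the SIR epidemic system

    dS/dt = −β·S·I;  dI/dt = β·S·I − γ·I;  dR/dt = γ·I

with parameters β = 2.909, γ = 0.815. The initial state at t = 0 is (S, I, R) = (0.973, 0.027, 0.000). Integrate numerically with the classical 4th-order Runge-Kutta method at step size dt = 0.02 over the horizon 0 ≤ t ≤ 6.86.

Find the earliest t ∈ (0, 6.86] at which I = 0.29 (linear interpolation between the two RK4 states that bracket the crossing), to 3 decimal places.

t=0.000: state=(0.973, 0.027, 0.000)
step 1 (dt=0.02): k1=(-0.076, 0.054, 0.022), k2=(-0.078, 0.055, 0.022), k3=(-0.078, 0.055, 0.022), k4=(-0.079, 0.057, 0.023); state += dt/6·(k1+2k2+2k3+k4)
t=0.020: state=(0.971, 0.028, 0.000)
t=0.040: state=(0.970, 0.029, 0.001)
t=0.060: state=(0.968, 0.030, 0.001)
continuing one RK4 step at a time; state shown every 25 steps (Δt=0.5):
t=0.500: state=(0.910, 0.071, 0.019)
t=1.000: state=(0.773, 0.163, 0.065)
t=1.500: state=(0.557, 0.287, 0.156)
next step: t=1.520: state=(0.548, 0.291, 0.161) — I has crossed 0.29
linear interpolation between t=1.500 (0.28654) and t=1.520 (0.29112) → t≈1.515

t = 1.515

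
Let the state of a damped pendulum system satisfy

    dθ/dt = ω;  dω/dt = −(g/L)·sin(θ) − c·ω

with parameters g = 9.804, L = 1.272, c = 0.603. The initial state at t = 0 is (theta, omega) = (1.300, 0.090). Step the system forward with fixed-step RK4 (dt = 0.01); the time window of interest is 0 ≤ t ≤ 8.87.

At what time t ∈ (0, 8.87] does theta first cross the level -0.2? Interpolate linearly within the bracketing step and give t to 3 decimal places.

t=0.000: state=(1.300, 0.090)
step 1 (dt=0.01): k1=(0.090, -7.481), k2=(0.053, -7.459), k3=(0.053, -7.459), k4=(0.015, -7.437); state += dt/6·(k1+2k2+2k3+k4)
t=0.010: state=(1.301, 0.015)
t=0.020: state=(1.300, -0.059)
t=0.030: state=(1.299, -0.132)
continuing one RK4 step at a time; state shown every 50 steps (Δt=0.5):
t=0.500: state=(0.546, -2.697)
t=0.760: state=(-0.176, -2.619)
next step: t=0.770: state=(-0.202, -2.589) — theta has crossed -0.2
linear interpolation between t=0.760 (-0.17580) and t=0.770 (-0.20184) → t≈0.769

t = 0.769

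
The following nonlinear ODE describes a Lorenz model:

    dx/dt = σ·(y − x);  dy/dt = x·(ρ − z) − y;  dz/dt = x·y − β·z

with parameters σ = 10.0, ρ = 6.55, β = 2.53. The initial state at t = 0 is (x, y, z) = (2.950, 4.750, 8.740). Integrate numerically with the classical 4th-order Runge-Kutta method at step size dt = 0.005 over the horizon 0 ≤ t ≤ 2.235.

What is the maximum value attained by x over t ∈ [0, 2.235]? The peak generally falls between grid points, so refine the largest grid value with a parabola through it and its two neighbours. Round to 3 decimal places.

t=0.000: state=(2.950, 4.750, 8.740)
step 1 (dt=0.005): k1=(18.000, -11.211, -8.100), k2=(17.270, -11.220, -7.919), k3=(17.288, -11.218, -7.928), k4=(16.575, -11.223, -7.759); state += dt/6·(k1+2k2+2k3+k4)
t=0.005: state=(3.036, 4.694, 8.700)
t=0.010: state=(3.116, 4.638, 8.662)
t=0.015: state=(3.189, 4.582, 8.626)
continuing one RK4 step at a time; state shown every 20 steps (Δt=0.1):
t=0.100: state=(3.689, 3.694, 8.067)
t=0.200: state=(3.399, 2.952, 7.300)
t=0.300: state=(2.960, 2.574, 6.432)
t=0.400: state=(2.667, 2.472, 5.612)
t=0.500: state=(2.567, 2.557, 4.932)
t=0.600: state=(2.636, 2.779, 4.439)
t=0.700: state=(2.842, 3.105, 4.158)
t=0.800: state=(3.152, 3.504, 4.105)
t=0.900: state=(3.530, 3.924, 4.290)
t=1.000: state=(3.917, 4.285, 4.691)
t=1.100: state=(4.236, 4.494, 5.238)
t=1.200: state=(4.408, 4.487, 5.796)
t=1.300: state=(4.391, 4.281, 6.214)
t=1.400: state=(4.207, 3.965, 6.393)
t=1.500: state=(3.937, 3.654, 6.331)
t=1.600: state=(3.668, 3.424, 6.098)
t=1.700: state=(3.463, 3.303, 5.787)
t=1.800: state=(3.351, 3.287, 5.480)
t=1.900: state=(3.332, 3.355, 5.232)
t=2.000: state=(3.392, 3.485, 5.077)
t=2.100: state=(3.510, 3.648, 5.030)
t=2.200: state=(3.658, 3.812, 5.089)
t=2.235: state=(3.712, 3.863, 5.131)
largest grid value and its neighbours: x(1.235)=4.42401, x(1.240)=4.42428, x(1.245)=4.42408
parabola through these three points peaks at t≈1.240 with x≈4.42429

max x = 4.424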